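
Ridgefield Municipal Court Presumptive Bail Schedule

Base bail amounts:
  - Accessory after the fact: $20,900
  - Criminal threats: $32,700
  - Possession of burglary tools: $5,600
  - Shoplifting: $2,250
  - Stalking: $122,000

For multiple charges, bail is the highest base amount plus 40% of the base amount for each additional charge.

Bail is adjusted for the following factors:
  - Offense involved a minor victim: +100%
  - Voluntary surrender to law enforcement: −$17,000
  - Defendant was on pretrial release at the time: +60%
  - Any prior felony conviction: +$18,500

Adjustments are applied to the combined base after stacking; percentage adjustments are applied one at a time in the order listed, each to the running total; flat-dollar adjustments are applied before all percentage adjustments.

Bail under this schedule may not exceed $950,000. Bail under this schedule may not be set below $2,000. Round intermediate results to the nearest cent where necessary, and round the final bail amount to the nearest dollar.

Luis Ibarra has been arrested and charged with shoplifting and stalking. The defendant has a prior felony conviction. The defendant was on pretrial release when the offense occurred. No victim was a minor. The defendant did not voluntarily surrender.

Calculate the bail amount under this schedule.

Base amounts from the schedule: shoplifting $2,250; stalking $122,000.
Stacking rule: highest base plus 40% of each additional charge. Highest is stalking at $122,000. Additional: $2,250 × 40% = $900. Combined base = $122,000 + $900 = $122,900.
Any prior felony conviction (+$18,500 flat): $122,900 + $18,500 = $141,400.
Defendant was on pretrial release at the time (+60%): $141,400 × 1.6 = $226,240.
$226,240 is within the $950,000 maximum.
$226,240 is at or above the $2,000 minimum.

$226,240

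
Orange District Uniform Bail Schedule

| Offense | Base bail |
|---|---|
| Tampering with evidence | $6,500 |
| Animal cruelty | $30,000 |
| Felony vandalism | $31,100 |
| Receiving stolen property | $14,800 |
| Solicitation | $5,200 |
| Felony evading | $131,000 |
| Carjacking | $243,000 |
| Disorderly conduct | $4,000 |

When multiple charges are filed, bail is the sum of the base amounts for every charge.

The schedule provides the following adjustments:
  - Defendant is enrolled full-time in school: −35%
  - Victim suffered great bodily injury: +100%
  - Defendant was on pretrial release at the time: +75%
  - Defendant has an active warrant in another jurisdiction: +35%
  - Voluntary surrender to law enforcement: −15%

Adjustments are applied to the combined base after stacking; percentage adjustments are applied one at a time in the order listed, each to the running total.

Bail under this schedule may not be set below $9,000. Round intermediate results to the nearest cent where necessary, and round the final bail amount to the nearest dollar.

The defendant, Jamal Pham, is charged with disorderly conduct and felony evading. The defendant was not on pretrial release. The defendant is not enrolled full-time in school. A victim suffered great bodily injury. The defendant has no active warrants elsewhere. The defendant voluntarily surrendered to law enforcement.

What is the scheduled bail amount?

Base amounts from the schedule: disorderly conduct $4,000; felony evading $131,000.
Stacking rule: sum of all bases. $4,000 + $131,000 = $135,000.
Victim suffered great bodily injury (+100%): $135,000 × 2 = $270,000.
Voluntary surrender to law enforcement (−15%): $270,000 × 0.85 = $229,500.
$229,500 is at or above the $9,000 minimum.

$229,500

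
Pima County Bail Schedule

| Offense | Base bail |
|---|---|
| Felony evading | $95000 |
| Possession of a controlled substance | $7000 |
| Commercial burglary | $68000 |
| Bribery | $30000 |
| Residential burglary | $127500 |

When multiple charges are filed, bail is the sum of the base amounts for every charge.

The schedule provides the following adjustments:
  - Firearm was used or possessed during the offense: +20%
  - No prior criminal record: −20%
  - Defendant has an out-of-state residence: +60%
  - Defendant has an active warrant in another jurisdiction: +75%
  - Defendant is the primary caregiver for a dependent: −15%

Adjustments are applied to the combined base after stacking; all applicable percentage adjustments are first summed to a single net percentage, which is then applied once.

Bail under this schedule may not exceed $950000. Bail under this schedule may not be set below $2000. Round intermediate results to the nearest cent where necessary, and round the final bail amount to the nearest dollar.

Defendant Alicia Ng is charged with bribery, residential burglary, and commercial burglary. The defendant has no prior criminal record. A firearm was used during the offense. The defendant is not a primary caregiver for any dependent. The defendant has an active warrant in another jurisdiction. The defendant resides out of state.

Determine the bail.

Base amounts from the schedule: bribery $30000; residential burglary $127500; commercial burglary $68000.
Stacking rule: sum of all bases. $30000 + $127500 + $68000 = $225500.
Net percentage adjustment: +20% −20% +60% +75% = +135%. $225500 × 2.35 = $529925.
$529925 is within the $950000 maximum.
$529925 is at or above the $2000 minimum.

$529925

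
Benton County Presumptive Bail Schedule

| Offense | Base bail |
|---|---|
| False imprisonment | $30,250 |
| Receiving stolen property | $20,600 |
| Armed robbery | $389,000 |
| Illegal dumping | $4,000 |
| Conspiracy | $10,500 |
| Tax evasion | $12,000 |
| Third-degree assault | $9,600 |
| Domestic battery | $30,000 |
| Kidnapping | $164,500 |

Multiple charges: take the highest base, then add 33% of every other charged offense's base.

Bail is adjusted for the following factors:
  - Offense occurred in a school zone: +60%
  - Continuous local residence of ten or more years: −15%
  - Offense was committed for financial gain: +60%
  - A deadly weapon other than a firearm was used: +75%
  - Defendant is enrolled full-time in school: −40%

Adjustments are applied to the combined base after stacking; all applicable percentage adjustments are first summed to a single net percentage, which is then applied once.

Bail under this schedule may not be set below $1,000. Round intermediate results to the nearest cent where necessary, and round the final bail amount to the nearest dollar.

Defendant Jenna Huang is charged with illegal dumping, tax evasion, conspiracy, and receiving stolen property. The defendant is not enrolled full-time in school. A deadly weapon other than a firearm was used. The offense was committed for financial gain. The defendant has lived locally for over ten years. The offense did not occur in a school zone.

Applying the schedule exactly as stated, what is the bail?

$64,559

Base amounts from the schedule: illegal dumping $4,000; tax evasion $12,000; conspiracy $10,500; receiving stolen property $20,600.
Stacking rule: highest base plus 33% of each additional charge. Highest is receiving stolen property at $20,600. Additional: $4,000 × 33% = $1,320; $12,000 × 33% = $3,960; $10,500 × 33% = $3,465. Combined base = $20,600 + $8,745 = $29,345.
Net percentage adjustment: −15% +60% +75% = +120%. $29,345 × 2.2 = $64,559.
$64,559 is at or above the $1,000 minimum.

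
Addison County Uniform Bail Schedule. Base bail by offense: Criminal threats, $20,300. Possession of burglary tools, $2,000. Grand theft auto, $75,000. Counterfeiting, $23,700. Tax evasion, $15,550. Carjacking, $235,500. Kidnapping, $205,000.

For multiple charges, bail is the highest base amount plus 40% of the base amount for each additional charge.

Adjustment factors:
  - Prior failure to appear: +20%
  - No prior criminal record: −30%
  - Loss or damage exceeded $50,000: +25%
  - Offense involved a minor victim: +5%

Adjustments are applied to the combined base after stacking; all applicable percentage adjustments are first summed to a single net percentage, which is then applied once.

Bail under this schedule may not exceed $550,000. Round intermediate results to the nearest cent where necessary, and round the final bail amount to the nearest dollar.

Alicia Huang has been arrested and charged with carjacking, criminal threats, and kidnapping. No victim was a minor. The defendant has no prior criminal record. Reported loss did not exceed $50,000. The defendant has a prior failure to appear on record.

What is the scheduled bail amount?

Base amounts from the schedule: carjacking $235,500; criminal threats $20,300; kidnapping $205,000.
Stacking rule: highest base plus 40% of each additional charge. Highest is carjacking at $235,500. Additional: $20,300 × 40% = $8,120; $205,000 × 40% = $82,000. Combined base = $235,500 + $90,120 = $325,620.
Net percentage adjustment: +20% −30% = −10%. $325,620 × 0.9 = $293,058.
$293,058 is within the $550,000 maximum.

$293,058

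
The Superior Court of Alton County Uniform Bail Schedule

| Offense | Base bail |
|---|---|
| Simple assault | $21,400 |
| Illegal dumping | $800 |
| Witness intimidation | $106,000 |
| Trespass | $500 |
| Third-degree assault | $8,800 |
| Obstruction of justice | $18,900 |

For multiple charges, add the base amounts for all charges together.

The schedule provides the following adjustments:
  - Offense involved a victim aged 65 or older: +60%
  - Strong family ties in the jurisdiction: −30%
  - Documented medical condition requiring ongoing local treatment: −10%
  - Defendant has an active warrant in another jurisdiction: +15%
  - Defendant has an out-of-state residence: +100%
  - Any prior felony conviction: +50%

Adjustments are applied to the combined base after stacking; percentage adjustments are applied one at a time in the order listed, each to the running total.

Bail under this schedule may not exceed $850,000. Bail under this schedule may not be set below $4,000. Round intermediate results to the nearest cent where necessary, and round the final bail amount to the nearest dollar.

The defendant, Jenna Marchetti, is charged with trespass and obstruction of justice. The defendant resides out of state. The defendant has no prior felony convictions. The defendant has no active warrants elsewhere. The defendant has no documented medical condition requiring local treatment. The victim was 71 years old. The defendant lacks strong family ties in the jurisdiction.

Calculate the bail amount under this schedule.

Base amounts from the schedule: trespass $500; obstruction of justice $18,900.
Stacking rule: sum of all bases. $500 + $18,900 = $19,400.
Offense involved a victim aged 65 or older (+60%): $19,400 × 1.6 = $31,040.
Defendant has an out-of-state residence (+100%): $31,040 × 2 = $62,080.
$62,080 is within the $850,000 maximum.
$62,080 is at or above the $4,000 minimum.

$62,080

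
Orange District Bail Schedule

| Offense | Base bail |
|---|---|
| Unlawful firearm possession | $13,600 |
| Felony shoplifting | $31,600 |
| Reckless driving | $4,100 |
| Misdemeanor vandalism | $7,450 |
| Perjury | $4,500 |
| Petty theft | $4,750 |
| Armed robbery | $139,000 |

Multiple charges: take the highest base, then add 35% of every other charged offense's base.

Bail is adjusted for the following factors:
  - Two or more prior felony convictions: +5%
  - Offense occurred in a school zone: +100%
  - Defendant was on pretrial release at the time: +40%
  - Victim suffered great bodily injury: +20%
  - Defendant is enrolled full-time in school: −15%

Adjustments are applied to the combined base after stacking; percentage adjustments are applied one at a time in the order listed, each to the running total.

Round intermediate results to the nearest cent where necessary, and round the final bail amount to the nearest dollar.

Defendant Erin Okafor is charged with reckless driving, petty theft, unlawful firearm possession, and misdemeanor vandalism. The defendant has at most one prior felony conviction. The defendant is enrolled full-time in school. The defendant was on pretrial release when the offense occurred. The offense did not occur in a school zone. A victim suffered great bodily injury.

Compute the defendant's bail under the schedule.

$27,568

Base amounts from the schedule: reckless driving $4,100; petty theft $4,750; unlawful firearm possession $13,600; misdemeanor vandalism $7,450.
Stacking rule: highest base plus 35% of each additional charge. Highest is unlawful firearm possession at $13,600. Additional: $4,100 × 35% = $1,435; $4,750 × 35% = $1,662.50; $7,450 × 35% = $2,607.50. Combined base = $13,600 + $5,705 = $19,305.
Defendant was on pretrial release at the time (+40%): $19,305 × 1.4 = $27,027.
Victim suffered great bodily injury (+20%): $27,027 × 1.2 = $32,432.40.
Defendant is enrolled full-time in school (−15%): $32,432.40 × 0.85 = $27,567.54.
Rounded to the nearest dollar: $27,568.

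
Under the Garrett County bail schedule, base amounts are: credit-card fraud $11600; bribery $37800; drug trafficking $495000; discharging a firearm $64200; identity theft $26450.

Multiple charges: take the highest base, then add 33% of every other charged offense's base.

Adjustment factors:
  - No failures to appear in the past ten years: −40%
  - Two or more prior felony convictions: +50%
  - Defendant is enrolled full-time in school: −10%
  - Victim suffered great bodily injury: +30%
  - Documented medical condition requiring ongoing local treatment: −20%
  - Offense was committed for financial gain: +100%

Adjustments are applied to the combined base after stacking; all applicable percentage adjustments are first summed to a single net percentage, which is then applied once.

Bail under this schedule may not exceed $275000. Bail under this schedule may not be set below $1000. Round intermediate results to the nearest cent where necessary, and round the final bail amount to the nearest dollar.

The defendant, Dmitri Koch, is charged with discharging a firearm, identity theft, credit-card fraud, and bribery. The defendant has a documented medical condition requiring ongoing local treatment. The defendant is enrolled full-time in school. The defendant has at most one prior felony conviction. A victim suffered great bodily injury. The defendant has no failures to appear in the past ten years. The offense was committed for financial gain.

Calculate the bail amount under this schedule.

$142769

Base amounts from the schedule: discharging a firearm $64200; identity theft $26450; credit-card fraud $11600; bribery $37800.
Stacking rule: highest base plus 33% of each additional charge. Highest is discharging a firearm at $64200. Additional: $26450 × 33% = $8728.50; $11600 × 33% = $3828; $37800 × 33% = $12474. Combined base = $64200 + $25030.50 = $89230.50.
Net percentage adjustment: −40% −10% +30% −20% +100% = +60%. $89230.50 × 1.6 = $142768.80.
$142768.80 is within the $275000 maximum.
$142768.80 is at or above the $1000 minimum.
Rounded to the nearest dollar: $142769.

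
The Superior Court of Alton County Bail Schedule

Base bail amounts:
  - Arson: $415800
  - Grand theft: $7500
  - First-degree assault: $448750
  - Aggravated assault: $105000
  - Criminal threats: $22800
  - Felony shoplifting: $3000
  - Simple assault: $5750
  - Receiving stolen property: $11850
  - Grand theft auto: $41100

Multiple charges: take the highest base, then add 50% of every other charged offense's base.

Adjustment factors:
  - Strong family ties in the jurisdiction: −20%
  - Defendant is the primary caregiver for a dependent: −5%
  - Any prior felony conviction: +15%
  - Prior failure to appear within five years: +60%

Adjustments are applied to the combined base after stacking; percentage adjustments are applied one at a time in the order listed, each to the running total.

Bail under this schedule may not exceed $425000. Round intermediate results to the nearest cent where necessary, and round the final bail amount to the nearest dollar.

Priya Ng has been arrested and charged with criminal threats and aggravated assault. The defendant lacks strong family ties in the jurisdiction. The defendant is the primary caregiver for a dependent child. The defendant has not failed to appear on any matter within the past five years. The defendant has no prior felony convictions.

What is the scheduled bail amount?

$110580

Base amounts from the schedule: criminal threats $22800; aggravated assault $105000.
Stacking rule: highest base plus 50% of each additional charge. Highest is aggravated assault at $105000. Additional: $22800 × 50% = $11400. Combined base = $105000 + $11400 = $116400.
Defendant is the primary caregiver for a dependent (−5%): $116400 × 0.95 = $110580.
$110580 is within the $425000 maximum.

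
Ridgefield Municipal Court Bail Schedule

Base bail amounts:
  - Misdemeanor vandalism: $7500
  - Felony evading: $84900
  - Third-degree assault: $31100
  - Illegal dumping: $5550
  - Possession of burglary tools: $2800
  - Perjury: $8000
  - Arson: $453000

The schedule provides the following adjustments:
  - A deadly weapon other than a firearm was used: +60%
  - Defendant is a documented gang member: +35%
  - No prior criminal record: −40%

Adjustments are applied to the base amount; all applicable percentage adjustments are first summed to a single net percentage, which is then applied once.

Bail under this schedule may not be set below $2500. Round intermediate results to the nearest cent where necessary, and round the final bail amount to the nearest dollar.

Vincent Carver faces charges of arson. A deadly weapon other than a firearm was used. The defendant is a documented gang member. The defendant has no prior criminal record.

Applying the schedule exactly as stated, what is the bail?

Base amounts from the schedule: arson $453000.
Single charge. Combined base = $453000.
Net percentage adjustment: +60% +35% −40% = +55%. $453000 × 1.55 = $702150.
$702150 is at or above the $2500 minimum.

$702150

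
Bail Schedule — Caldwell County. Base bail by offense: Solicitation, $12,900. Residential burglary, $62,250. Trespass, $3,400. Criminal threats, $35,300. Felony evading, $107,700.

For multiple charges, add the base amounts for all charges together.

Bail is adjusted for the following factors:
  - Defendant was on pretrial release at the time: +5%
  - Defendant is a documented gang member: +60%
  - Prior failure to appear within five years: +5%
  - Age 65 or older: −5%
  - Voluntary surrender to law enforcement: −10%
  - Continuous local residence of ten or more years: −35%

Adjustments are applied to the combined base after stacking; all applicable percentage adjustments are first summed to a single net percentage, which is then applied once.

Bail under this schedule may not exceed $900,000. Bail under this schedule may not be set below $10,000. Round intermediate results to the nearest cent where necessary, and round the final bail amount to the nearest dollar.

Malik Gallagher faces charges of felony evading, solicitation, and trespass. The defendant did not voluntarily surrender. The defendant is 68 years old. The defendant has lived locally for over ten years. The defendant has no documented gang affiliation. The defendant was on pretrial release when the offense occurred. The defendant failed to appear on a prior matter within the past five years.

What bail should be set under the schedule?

$86,800

Base amounts from the schedule: felony evading $107,700; solicitation $12,900; trespass $3,400.
Stacking rule: sum of all bases. $107,700 + $12,900 + $3,400 = $124,000.
Net percentage adjustment: +5% +5% −5% −35% = −30%. $124,000 × 0.7 = $86,800.
$86,800 is within the $900,000 maximum.
$86,800 is at or above the $10,000 minimum.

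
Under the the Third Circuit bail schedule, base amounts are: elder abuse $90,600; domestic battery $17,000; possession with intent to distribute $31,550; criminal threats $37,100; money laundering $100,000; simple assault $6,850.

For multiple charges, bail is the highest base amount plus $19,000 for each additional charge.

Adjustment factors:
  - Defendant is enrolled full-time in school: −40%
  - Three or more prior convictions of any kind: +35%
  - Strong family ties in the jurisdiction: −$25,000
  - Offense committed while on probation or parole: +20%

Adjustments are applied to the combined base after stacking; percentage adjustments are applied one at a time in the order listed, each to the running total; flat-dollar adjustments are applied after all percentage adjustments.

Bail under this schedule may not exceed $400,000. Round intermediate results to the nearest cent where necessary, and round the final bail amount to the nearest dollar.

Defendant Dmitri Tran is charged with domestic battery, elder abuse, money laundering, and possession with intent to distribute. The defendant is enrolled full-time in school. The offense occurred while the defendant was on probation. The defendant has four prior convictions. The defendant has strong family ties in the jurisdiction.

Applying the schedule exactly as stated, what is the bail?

$127,604

Base amounts from the schedule: domestic battery $17,000; elder abuse $90,600; money laundering $100,000; possession with intent to distribute $31,550.
Stacking rule: highest base plus $19,000 per additional charge. Highest is money laundering at $100,000; 3 additional charges → +$57,000. Combined base = $157,000.
Defendant is enrolled full-time in school (−40%): $157,000 × 0.6 = $94,200.
Three or more prior convictions of any kind (+35%): $94,200 × 1.35 = $127,170.
Offense committed while on probation or parole (+20%): $127,170 × 1.2 = $152,604.
Strong family ties in the jurisdiction (−$25,000 flat): $152,604 − $25,000 = $127,604.
$127,604 is within the $400,000 maximum.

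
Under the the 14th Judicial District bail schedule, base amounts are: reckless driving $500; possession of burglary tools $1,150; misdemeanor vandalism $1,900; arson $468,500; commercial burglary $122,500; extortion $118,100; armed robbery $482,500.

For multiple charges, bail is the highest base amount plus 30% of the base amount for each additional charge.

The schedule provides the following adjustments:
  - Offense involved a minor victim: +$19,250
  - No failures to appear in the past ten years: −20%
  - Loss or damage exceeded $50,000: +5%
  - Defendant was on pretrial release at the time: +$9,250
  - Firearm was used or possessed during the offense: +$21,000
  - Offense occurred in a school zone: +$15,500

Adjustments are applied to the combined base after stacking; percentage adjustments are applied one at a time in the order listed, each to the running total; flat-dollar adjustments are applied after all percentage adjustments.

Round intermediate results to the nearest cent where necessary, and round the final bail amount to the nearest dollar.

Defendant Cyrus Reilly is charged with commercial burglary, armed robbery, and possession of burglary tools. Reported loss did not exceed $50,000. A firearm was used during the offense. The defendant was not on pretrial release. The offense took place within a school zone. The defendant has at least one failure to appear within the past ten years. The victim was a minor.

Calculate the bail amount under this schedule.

$575,345

Base amounts from the schedule: commercial burglary $122,500; armed robbery $482,500; possession of burglary tools $1,150.
Stacking rule: highest base plus 30% of each additional charge. Highest is armed robbery at $482,500. Additional: $122,500 × 30% = $36,750; $1,150 × 30% = $345. Combined base = $482,500 + $37,095 = $519,595.
Offense involved a minor victim (+$19,250 flat): $519,595 + $19,250 = $538,845.
Firearm was used or possessed during the offense (+$21,000 flat): $538,845 + $21,000 = $559,845.
Offense occurred in a school zone (+$15,500 flat): $559,845 + $15,500 = $575,345.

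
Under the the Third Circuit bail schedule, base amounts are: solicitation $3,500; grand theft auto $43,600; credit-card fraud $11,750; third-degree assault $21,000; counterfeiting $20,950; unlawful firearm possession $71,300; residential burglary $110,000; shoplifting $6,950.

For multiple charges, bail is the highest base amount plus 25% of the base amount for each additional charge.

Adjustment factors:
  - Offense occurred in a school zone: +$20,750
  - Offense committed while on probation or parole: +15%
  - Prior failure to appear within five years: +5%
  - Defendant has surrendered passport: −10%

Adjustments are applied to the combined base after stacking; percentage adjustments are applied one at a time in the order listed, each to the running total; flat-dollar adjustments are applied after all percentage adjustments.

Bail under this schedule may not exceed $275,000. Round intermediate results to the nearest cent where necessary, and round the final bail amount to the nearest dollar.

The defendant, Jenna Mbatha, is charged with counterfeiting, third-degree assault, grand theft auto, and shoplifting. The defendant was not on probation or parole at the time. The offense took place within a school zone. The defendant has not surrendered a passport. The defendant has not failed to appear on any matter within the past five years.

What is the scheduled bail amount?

$76,575

Base amounts from the schedule: counterfeiting $20,950; third-degree assault $21,000; grand theft auto $43,600; shoplifting $6,950.
Stacking rule: highest base plus 25% of each additional charge. Highest is grand theft auto at $43,600. Additional: $20,950 × 25% = $5,237.50; $21,000 × 25% = $5,250; $6,950 × 25% = $1,737.50. Combined base = $43,600 + $12,225 = $55,825.
Offense occurred in a school zone (+$20,750 flat): $55,825 + $20,750 = $76,575.
$76,575 is within the $275,000 maximum.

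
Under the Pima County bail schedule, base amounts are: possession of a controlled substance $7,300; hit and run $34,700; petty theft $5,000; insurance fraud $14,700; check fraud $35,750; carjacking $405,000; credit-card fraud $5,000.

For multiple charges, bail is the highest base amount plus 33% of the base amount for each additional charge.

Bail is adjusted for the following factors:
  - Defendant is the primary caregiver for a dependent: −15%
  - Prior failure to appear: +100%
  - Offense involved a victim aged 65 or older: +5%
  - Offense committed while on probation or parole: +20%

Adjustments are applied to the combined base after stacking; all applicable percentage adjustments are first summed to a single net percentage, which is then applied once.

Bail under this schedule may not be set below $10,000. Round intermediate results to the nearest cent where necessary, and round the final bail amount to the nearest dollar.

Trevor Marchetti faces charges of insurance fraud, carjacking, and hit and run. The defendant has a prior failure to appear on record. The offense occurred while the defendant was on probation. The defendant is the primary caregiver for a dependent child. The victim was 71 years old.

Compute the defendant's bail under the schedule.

Base amounts from the schedule: insurance fraud $14,700; carjacking $405,000; hit and run $34,700.
Stacking rule: highest base plus 33% of each additional charge. Highest is carjacking at $405,000. Additional: $14,700 × 33% = $4,851; $34,700 × 33% = $11,451. Combined base = $405,000 + $16,302 = $421,302.
Net percentage adjustment: −15% +100% +5% +20% = +110%. $421,302 × 2.1 = $884,734.20.
$884,734.20 is at or above the $10,000 minimum.
Rounded to the nearest dollar: $884,734.

$884,734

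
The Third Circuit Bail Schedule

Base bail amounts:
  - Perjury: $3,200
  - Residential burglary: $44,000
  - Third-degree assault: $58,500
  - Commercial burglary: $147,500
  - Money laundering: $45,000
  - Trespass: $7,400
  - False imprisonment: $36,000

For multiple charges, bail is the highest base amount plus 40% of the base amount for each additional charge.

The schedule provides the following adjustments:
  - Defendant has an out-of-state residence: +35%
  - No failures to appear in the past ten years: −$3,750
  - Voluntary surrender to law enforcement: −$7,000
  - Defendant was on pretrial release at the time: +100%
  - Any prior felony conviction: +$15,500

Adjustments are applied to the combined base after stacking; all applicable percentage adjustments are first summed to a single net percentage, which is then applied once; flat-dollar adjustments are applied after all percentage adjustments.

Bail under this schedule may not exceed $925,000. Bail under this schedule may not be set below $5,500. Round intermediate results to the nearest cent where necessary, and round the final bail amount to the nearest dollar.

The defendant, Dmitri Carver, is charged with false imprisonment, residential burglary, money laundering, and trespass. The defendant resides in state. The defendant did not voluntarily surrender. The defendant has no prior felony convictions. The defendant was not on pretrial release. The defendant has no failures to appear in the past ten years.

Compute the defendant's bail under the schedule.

Base amounts from the schedule: false imprisonment $36,000; residential burglary $44,000; money laundering $45,000; trespass $7,400.
Stacking rule: highest base plus 40% of each additional charge. Highest is money laundering at $45,000. Additional: $36,000 × 40% = $14,400; $44,000 × 40% = $17,600; $7,400 × 40% = $2,960. Combined base = $45,000 + $34,960 = $79,960.
No failures to appear in the past ten years (−$3,750 flat): $79,960 − $3,750 = $76,210.
$76,210 is within the $925,000 maximum.
$76,210 is at or above the $5,500 minimum.

$76,210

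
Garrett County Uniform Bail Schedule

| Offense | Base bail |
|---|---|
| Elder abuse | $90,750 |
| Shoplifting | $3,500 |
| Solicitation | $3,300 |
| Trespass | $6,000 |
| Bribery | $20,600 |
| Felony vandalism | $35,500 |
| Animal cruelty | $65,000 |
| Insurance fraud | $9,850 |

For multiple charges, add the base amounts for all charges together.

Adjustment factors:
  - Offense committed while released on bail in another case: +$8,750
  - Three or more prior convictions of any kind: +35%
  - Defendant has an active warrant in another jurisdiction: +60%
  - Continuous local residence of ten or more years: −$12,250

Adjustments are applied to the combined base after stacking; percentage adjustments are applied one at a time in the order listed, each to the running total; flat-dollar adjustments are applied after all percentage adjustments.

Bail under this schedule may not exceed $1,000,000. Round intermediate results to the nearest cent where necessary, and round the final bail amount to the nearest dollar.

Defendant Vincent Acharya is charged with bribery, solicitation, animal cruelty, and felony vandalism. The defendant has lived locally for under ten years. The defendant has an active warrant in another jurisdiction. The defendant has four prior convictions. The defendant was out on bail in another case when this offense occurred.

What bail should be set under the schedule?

Base amounts from the schedule: bribery $20,600; solicitation $3,300; animal cruelty $65,000; felony vandalism $35,500.
Stacking rule: sum of all bases. $20,600 + $3,300 + $65,000 + $35,500 = $124,400.
Three or more prior convictions of any kind (+35%): $124,400 × 1.35 = $167,940.
Defendant has an active warrant in another jurisdiction (+60%): $167,940 × 1.6 = $268,704.
Offense committed while released on bail in another case (+$8,750 flat): $268,704 + $8,750 = $277,454.
$277,454 is within the $1,000,000 maximum.

$277,454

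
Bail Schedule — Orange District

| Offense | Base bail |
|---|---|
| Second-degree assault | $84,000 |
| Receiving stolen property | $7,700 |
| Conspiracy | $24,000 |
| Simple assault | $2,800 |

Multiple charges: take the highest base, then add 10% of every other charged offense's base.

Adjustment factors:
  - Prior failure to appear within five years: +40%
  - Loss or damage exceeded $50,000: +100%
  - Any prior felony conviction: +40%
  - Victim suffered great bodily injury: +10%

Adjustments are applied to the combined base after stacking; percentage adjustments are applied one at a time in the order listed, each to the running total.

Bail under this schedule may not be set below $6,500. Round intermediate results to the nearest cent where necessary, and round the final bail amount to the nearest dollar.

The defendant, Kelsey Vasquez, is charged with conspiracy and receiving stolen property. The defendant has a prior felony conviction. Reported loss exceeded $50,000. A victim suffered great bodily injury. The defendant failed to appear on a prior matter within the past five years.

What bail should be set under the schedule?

$106,808

Base amounts from the schedule: conspiracy $24,000; receiving stolen property $7,700.
Stacking rule: highest base plus 10% of each additional charge. Highest is conspiracy at $24,000. Additional: $7,700 × 10% = $770. Combined base = $24,000 + $770 = $24,770.
Prior failure to appear within five years (+40%): $24,770 × 1.4 = $34,678.
Loss or damage exceeded $50,000 (+100%): $34,678 × 2 = $69,356.
Any prior felony conviction (+40%): $69,356 × 1.4 = $97,098.40.
Victim suffered great bodily injury (+10%): $97,098.40 × 1.1 = $106,808.24.
$106,808.24 is at or above the $6,500 minimum.
Rounded to the nearest dollar: $106,808.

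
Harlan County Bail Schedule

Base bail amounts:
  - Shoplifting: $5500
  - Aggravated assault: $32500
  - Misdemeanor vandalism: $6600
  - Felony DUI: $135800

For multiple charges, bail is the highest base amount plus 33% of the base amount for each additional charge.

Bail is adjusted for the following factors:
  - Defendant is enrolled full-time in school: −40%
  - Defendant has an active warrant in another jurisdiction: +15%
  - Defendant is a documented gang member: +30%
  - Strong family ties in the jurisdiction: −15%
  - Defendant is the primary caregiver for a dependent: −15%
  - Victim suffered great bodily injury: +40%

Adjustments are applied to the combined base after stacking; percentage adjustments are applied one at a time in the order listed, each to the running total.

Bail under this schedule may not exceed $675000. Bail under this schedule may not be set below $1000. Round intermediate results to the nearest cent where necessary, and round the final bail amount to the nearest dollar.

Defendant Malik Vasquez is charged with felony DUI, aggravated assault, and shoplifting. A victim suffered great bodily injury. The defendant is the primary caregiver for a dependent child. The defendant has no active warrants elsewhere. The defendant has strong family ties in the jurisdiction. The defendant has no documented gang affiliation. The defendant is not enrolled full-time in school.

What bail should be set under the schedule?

Base amounts from the schedule: felony DUI $135800; aggravated assault $32500; shoplifting $5500.
Stacking rule: highest base plus 33% of each additional charge. Highest is felony DUI at $135800. Additional: $32500 × 33% = $10725; $5500 × 33% = $1815. Combined base = $135800 + $12540 = $148340.
Strong family ties in the jurisdiction (−15%): $148340 × 0.85 = $126089.
Defendant is the primary caregiver for a dependent (−15%): $126089 × 0.85 = $107175.65.
Victim suffered great bodily injury (+40%): $107175.65 × 1.4 = $150045.91.
$150045.91 is within the $675000 maximum.
$150045.91 is at or above the $1000 minimum.
Rounded to the nearest dollar: $150046.

$150046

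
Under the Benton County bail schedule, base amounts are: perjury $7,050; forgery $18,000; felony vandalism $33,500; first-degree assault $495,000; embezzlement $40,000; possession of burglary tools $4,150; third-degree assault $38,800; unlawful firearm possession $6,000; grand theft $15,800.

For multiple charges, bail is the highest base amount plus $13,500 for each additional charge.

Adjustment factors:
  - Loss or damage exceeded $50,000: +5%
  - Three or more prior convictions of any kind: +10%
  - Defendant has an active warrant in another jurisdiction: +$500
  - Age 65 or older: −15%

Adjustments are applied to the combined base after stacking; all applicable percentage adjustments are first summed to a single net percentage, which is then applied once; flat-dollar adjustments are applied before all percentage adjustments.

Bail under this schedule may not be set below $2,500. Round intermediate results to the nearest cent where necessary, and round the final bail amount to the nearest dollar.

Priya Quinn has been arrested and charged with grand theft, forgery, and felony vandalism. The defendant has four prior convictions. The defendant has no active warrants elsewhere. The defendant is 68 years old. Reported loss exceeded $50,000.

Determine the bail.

Base amounts from the schedule: grand theft $15,800; forgery $18,000; felony vandalism $33,500.
Stacking rule: highest base plus $13,500 per additional charge. Highest is felony vandalism at $33,500; 2 additional charges → +$27,000. Combined base = $60,500.
Net percentage adjustment: +5% +10% −15% = +0%. $60,500 × 1 = $60,500.
$60,500 is at or above the $2,500 minimum.

$60,500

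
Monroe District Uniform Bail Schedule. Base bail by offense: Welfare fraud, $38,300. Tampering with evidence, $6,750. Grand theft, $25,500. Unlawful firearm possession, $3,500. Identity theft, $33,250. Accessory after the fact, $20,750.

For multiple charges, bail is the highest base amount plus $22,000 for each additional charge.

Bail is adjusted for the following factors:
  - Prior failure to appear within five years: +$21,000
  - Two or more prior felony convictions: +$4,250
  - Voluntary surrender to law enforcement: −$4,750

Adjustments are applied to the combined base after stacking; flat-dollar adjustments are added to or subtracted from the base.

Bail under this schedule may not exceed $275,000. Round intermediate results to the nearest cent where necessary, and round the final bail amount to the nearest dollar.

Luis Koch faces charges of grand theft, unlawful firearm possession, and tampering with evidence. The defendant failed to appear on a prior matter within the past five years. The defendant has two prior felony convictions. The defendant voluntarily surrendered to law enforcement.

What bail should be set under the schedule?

Base amounts from the schedule: grand theft $25,500; unlawful firearm possession $3,500; tampering with evidence $6,750.
Stacking rule: highest base plus $22,000 per additional charge. Highest is grand theft at $25,500; 2 additional charges → +$44,000. Combined base = $69,500.
Prior failure to appear within five years (+$21,000 flat): $69,500 + $21,000 = $90,500.
Two or more prior felony convictions (+$4,250 flat): $90,500 + $4,250 = $94,750.
Voluntary surrender to law enforcement (−$4,750 flat): $94,750 − $4,750 = $90,000.
$90,000 is within the $275,000 maximum.

$90,000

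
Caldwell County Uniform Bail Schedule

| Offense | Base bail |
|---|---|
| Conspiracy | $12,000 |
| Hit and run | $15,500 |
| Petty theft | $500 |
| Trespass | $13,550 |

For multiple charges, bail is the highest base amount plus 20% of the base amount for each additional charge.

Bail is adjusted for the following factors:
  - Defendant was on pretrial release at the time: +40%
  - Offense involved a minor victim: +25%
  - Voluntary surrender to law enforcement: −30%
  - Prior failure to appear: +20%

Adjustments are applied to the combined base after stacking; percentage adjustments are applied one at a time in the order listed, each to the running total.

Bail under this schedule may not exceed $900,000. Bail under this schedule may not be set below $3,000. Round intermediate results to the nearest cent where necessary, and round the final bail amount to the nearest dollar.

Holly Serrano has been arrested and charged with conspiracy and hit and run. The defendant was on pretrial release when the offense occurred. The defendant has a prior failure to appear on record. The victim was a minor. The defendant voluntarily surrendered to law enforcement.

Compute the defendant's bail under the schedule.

$26,313

Base amounts from the schedule: conspiracy $12,000; hit and run $15,500.
Stacking rule: highest base plus 20% of each additional charge. Highest is hit and run at $15,500. Additional: $12,000 × 20% = $2,400. Combined base = $15,500 + $2,400 = $17,900.
Defendant was on pretrial release at the time (+40%): $17,900 × 1.4 = $25,060.
Offense involved a minor victim (+25%): $25,060 × 1.25 = $31,325.
Voluntary surrender to law enforcement (−30%): $31,325 × 0.7 = $21,927.50.
Prior failure to appear (+20%): $21,927.50 × 1.2 = $26,313.
$26,313 is within the $900,000 maximum.
$26,313 is at or above the $3,000 minimum.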